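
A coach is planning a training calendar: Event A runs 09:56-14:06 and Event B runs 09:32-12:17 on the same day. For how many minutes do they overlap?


Interval A: [596, 846] minutes from midnight
Interval B: [572, 737] minutes from midnight
Overlap start = max(596, 572) = 596
Overlap end = min(846, 737) = 737
Overlap = 737 - 596 = 141 minutes

141


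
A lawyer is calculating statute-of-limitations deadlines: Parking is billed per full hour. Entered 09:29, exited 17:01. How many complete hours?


Start: 09:29
End: 17:01
Hour difference: 17 - 9 = 8 hours
Minute difference: 1 - 29 = -28 minutes
Total minutes: 452
Complete hours: 452 / 60 = 7 (remainder 32)

7


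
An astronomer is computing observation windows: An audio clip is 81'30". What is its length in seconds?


Minutes: 81
Seconds: 30
Convert minutes to seconds: 81 x 60 = 4860
Add remaining seconds: 4860 + 30 = 4890

4890


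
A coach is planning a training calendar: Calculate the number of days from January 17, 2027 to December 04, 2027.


Start date: 2027-01-17
End date: 2027-12-04
Jan 2027: +15 days
Feb 2027: +28 days
Mar 2027: +31 days
... (9 more months)
Total: 321 days

321


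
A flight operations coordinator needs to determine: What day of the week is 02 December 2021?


Date: 2021-12-02
January 1, 2021 is a Friday
Day of year: 336
Offset from Jan 1: 335 days
335 mod 7 = 6
Result: Thursday

Thursday


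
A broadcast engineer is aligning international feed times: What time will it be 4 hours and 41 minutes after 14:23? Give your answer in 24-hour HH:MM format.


Start time: 14:23
Adding: 4 hours 41 minutes
Minutes: 23 + 41 = 64
Minute overflow: 64 >= 60, so carry 1 hour, minutes = 4
Hours: 14 + 4 + 1 = 19
Result: 19:04

19:04


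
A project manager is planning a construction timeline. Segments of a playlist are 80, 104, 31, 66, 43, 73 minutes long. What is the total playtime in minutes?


Durations: 80, 104, 31, 66, 43, 73
Running sum: 80
+ 104 = 184
+ 31 = 215
+ 66 = 281
+ 43 = 324
+ 73 = 397
Total duration: 397 minutes
That is 6 hours and 37 minutes

397


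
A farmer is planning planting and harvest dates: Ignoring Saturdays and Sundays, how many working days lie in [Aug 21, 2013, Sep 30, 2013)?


Start: 2013-08-21 (Wednesday)
End (exclusive): 2013-09-30 (Monday)
Total calendar days: 40
Full weeks: 40 // 7 = 5 -> 25 weekdays
Remaining 5 days starting on Wednesday:
  Wed(w), Thu(w), Fri(w), Sat(-), Sun(-) -> 3 weekdays
Total business days: 25 + 3 = 28

28


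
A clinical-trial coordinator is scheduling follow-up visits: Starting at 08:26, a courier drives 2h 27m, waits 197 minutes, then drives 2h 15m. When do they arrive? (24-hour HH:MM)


Depart: 08:26
Leg 1: +147 min -> 10:53
Layover: +197 min -> 14:10
Leg 2: +135 min -> 16:25
Total travel: 479 minutes = 7h 59m
Arrival: 16:25

16:25


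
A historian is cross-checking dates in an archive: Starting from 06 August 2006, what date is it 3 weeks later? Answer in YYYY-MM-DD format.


Start: 2006-08-06
Weeks to add: 3
Convert to days: 3 x 7 = 21 days
Add 21 days to 2006-08-06
Result: 2006-08-27

2006-08-27


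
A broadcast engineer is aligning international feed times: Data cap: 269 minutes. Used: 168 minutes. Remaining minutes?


Total budget: 269 minutes
Time used: 168 minutes
Remaining: 269 - 168 = 101 minutes
Percent used: 62.5%
Percent remaining: 37.5%

101


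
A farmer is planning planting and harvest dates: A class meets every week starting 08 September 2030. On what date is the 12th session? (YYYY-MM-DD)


First occurrence: 2030-09-08 (occurrence 1)
Each occurrence is 7 days after the previous.
Occurrence 12 is 11 weeks after the first.
11 weeks = 77 days
2030-09-08 + 77 days = 2030-11-24

2030-11-24


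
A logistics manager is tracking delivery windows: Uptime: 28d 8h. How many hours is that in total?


Days: 28
Extra hours: 8
Hours per day: 24
Days to hours: 28 x 24 = 672
Total: 672 + 8 = 680

680


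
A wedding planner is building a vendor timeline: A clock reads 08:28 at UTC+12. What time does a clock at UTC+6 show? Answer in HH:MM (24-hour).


Local time: 08:28 at UTC+12 (offset 12h)
Target zone: UTC+6 (offset 6h)
Difference: 6 - (12) = -6 hours
Calculation: 8 + (-6) = 2
Result: 02:28

02:28


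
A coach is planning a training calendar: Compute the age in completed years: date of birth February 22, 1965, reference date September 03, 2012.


Birth: 1965-02-22
Reference: 2012-09-03
Year difference: 2012 - 1965 = 47
Has birthday (02-22) occurred by 09-03? Yes
Age in full years: 47

47


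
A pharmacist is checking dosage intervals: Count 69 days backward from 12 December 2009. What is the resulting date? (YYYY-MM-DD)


Start: 2009-12-12
Subtracting 69 days
Days already passed in December: 12
After going back through December: 57 more days to subtract
November 2009: 30 days, 27 remaining
October 2009 has 31 days, need 27
Result: 2009-10-04

2009-10-04


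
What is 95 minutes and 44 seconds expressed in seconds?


Minutes: 95
Extra seconds: 44
Seconds per minute: 60
Minutes to seconds: 95 x 60 = 5700
Total: 5700 + 44 = 5744

5744


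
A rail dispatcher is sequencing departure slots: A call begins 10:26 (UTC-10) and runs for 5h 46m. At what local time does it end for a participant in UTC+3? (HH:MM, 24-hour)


Start: 10:26 in UTC-10
Step 1 - add duration:
  minutes: 26 + 46 = 72 (carry 1h)
  hours: 10 + 5 + 1 = 16
  end in UTC-10: 16:12
Step 2 - convert UTC-10 -> UTC+3:
  offset difference: 3 - (-10) = 13 hours
  16 + (13) = 29 -> mod 24 = 5
Result: 05:12 in UTC+3

05:12


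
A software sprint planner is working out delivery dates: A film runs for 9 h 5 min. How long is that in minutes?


Hours: 9
Minutes: 5
Convert hours to minutes: 9 x 60 = 540
Add remaining minutes: 540 + 5 = 545

545


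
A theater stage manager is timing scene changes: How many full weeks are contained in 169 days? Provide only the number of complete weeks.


Total days: 169
Days per week: 7
Division: 169 / 7 = 24 remainder 1
Complete weeks: 24
Remaining days: 1

24


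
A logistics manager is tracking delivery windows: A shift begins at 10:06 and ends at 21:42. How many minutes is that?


Start time: 10:06 = 606 minutes from midnight
End time: 21:42 = 1302 minutes from midnight
Difference: 1302 - 606 = 696 minutes
That is 11 hours and 36 minutes

696


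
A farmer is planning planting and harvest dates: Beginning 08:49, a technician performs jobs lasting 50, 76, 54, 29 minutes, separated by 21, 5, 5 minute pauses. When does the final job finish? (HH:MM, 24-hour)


Start: 08:49 = 529 min from midnight
  after task 1 (50 min): 09:39
  after break (21 min): 10:00
  after task 2 (76 min): 11:16
  after break (5 min): 11:21
  after task 3 (54 min): 12:15
  after break (5 min): 12:20
  after task 4 (29 min): 12:49
Total elapsed: 240 minutes
End time: 12:49

12:49


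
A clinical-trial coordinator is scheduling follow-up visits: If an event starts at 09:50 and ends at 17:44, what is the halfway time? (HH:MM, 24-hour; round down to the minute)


Start time: 09:50 = 590 minutes from midnight
End time: 17:44 = 1064 minutes from midnight
Sum: 590 + 1064 = 1654
Midpoint: 1654 / 2 = 827 minutes
Convert: 827 / 60 = 13 hours, 47 minutes
Result: 13:47

13:47


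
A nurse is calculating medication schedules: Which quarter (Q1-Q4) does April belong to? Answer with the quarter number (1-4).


Month: April (month 4)
Q1: January-March (months 1-3)
Q2: April-June (months 4-6)
Q3: July-September (months 7-9)
Q4: October-December (months 10-12)
Month 4 falls in Q2

2


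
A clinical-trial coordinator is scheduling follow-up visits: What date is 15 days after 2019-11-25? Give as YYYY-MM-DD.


Start: 2019-11-25
Adding 15 days
Days remaining in November: 5
After November: 10 days still to add
December 2019 has 31 days, need 10
Result: 2019-12-10

2019-12-10


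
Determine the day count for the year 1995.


Year: 1995
Check leap year rules:
Divisible by 4? No
1995 is not a leap year
Days: 365

365


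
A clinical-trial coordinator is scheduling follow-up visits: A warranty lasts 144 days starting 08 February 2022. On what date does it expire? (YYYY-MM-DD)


Start: 2022-02-08
Adding 144 days
Days remaining in February: 20
After February: 124 days still to add
March 2022: 31 days, 93 remaining
April 2022: 30 days, 63 remaining
May 2022: 31 days, 32 remaining
June 2022: 30 days, 2 remaining
Result: 2022-07-02

2022-07-02


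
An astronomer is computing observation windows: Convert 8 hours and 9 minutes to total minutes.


Hours: 8
Minutes: 9
Convert hours to minutes: 8 x 60 = 480
Add remaining minutes: 480 + 9 = 489

489


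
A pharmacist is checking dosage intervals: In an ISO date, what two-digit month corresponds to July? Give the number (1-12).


Calendar month order:
6. June
7. July <--
8. August
July is month number 7

7


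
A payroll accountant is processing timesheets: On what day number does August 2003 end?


Month: August
Year: 2003
August is a 31-day month
Total: 31 days

31


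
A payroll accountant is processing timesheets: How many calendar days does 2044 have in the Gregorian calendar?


Year: 2044
Check leap year rules:
Divisible by 4? Yes
Divisible by 100? No
2044 is a leap year
Days: 366

366


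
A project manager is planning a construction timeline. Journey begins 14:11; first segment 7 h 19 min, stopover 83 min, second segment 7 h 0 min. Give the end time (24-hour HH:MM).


Depart: 14:11
Leg 1: +439 min -> 21:30
Layover: +83 min -> 22:53
Leg 2: +420 min -> 05:53
Total travel: 942 minutes = 15h 42m
Arrival: 05:53

05:53


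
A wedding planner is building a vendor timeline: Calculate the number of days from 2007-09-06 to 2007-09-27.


Start date: 2007-09-06
End date: 2007-09-27
Sep 2007: +21 days
Total: 21 days

21


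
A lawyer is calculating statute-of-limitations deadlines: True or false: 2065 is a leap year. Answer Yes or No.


Year: 2065
Divisible by 4? 2065 / 4 = 516.25 -> No
Not divisible by 4, so NOT a leap year

No


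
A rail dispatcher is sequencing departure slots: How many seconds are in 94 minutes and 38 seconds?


Minutes: 94
Extra seconds: 38
Seconds per minute: 60
Minutes to seconds: 94 x 60 = 5640
Total: 5640 + 38 = 5678

5678


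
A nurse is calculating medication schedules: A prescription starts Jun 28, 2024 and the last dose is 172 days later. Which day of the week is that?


Start: 2024-06-28 (Friday)
Step 1 - find target date: add 172 days
  2024-06-28 + 172 days = 2024-12-17
Step 2 - day of week:
  172 mod 7 = 4
  Friday + 4 days -> Tuesday
Result: Tuesday (2024-12-17)

Tuesday


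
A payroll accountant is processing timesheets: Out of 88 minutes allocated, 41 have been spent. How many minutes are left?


Total budget: 88 minutes
Time used: 41 minutes
Remaining: 88 - 41 = 47 minutes
Percent used: 46.6%
Percent remaining: 53.4%

47


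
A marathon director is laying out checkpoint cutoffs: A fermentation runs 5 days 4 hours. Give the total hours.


Days: 5
Extra hours: 4
Hours per day: 24
Days to hours: 5 x 24 = 120
Total: 120 + 4 = 124

124


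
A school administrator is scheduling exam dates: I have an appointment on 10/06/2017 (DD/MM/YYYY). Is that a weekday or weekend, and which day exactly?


Date: 2017-06-10
January 1, 2017 is a Sunday
Day of year: 161
Offset from Jan 1: 160 days
160 mod 7 = 6
Result: Saturday

Saturday


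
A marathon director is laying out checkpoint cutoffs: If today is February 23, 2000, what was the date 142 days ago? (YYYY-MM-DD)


Start: 2000-02-23
Subtracting 142 days
Days already passed in February: 23
After going back through February: 119 more days to subtract
January 2000: 31 days, 88 remaining
December 1999: 31 days, 57 remaining
November 1999: 30 days, 27 remaining
October 1999 has 31 days, need 27
Result: 1999-10-04

1999-10-04


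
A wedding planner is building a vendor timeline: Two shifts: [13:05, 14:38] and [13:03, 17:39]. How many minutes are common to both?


Interval A: [785, 878] minutes from midnight
Interval B: [783, 1059] minutes from midnight
Overlap start = max(785, 783) = 785
Overlap end = min(878, 1059) = 878
Overlap = 878 - 785 = 93 minutes

93


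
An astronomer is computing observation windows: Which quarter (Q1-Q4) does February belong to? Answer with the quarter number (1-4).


Month: February (month 2)
Q1: January-March (months 1-3)
Q2: April-June (months 4-6)
Q3: July-September (months 7-9)
Q4: October-December (months 10-12)
Month 2 falls in Q1

1


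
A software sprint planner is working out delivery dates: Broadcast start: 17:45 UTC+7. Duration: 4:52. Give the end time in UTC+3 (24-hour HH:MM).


Start: 17:45 in UTC+7
Step 1 - add duration:
  minutes: 45 + 52 = 97 (carry 1h)
  hours: 17 + 4 + 1 = 22
  end in UTC+7: 22:37
Step 2 - convert UTC+7 -> UTC+3:
  offset difference: 3 - (7) = -4 hours
  22 + (-4) = 18 -> mod 24 = 18
Result: 18:37 in UTC+3

18:37


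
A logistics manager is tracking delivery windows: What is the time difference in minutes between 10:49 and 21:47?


Start time: 10:49 = 649 minutes from midnight
End time: 21:47 = 1307 minutes from midnight
Difference: 1307 - 649 = 658 minutes
That is 10 hours and 58 minutes

658


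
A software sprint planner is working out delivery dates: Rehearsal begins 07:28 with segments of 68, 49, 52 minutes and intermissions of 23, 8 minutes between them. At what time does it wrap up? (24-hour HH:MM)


Start: 07:28 = 448 min from midnight
  after task 1 (68 min): 08:36
  after break (23 min): 08:59
  after task 2 (49 min): 09:48
  after break (8 min): 09:56
  after task 3 (52 min): 10:48
Total elapsed: 200 minutes
End time: 10:48

10:48


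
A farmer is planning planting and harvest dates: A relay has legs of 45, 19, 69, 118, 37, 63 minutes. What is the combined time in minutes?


Durations: 45, 19, 69, 118, 37, 63
Running sum: 45
+ 19 = 64
+ 69 = 133
+ 118 = 251
+ 37 = 288
+ 63 = 351
Total duration: 351 minutes
That is 5 hours and 51 minutes

351


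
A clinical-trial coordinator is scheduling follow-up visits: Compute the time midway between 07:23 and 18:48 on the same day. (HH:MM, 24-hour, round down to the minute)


Start time: 07:23 = 443 minutes from midnight
End time: 18:48 = 1128 minutes from midnight
Sum: 443 + 1128 = 1571
Midpoint: 1571 / 2 = 785 minutes
Convert: 785 / 60 = 13 hours, 5 minutes
Result: 13:05

13:05


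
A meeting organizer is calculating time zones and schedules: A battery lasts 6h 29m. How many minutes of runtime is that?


Hours: 6
Extra minutes: 29
Minutes per hour: 60
Hours to minutes: 6 x 60 = 360
Total: 360 + 29 = 389

389


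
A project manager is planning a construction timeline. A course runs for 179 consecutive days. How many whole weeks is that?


Total days: 179
Days per week: 7
Division: 179 / 7 = 25 remainder 4
Complete weeks: 25
Remaining days: 4

25


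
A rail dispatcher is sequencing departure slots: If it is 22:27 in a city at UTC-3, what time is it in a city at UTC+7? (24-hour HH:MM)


Local time: 22:27 at UTC-3 (offset -3h)
Target zone: UTC+7 (offset 7h)
Difference: 7 - (-3) = 10 hours
Calculation: 22 + (10) = 32
Wraparound: (32) mod 24 = 8
Result: 08:27

08:27


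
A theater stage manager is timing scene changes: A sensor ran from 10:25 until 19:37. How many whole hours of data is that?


Start: 10:25
End: 19:37
Hour difference: 19 - 10 = 9 hours
Minute difference: 37 - 25 = 12 minutes
Total minutes: 552
Complete hours: 552 / 60 = 9 (remainder 12)

9


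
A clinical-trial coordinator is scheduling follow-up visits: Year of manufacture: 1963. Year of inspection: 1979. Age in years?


Birth year: 1963
Current year: 1979
Age = current year - birth year
Age = 1979 - 1963 = 16

16


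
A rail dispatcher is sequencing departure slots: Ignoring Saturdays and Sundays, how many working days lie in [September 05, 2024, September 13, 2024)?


Start: 2024-09-05 (Thursday)
End (exclusive): 2024-09-13 (Friday)
Total calendar days: 8
Full weeks: 8 // 7 = 1 -> 5 weekdays
Remaining 1 days starting on Thursday:
  Thu(w) -> 1 weekdays
Total business days: 5 + 1 = 6

6


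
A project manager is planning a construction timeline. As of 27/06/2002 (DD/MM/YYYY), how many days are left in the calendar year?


Start: June 27, 2002
End: December 31, 2002
Days left in June: 3
July: 31
August: 31
September: 30
October: 31
... plus remaining months
Sum of remaining months: 184
Total: 3 + 184 = 187

187


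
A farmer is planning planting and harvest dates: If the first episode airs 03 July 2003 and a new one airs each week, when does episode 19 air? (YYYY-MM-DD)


First occurrence: 2003-07-03 (occurrence 1)
Each occurrence is 7 days after the previous.
Occurrence 19 is 18 weeks after the first.
18 weeks = 126 days
2003-07-03 + 126 days = 2003-11-06

2003-11-06


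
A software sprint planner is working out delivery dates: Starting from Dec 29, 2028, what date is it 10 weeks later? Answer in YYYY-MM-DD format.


Start: 2028-12-29
Weeks to add: 10
Convert to days: 10 x 7 = 70 days
Add 70 days to 2028-12-29
Result: 2029-03-09

2029-03-09


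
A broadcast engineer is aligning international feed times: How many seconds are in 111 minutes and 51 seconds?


Minutes: 111
Seconds: 51
Convert minutes to seconds: 111 x 60 = 6660
Add remaining seconds: 6660 + 51 = 6711

6711


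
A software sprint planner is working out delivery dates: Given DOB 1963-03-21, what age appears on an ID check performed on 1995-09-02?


Birth: 1963-03-21
Reference: 1995-09-02
Year difference: 1995 - 1963 = 32
Has birthday (03-21) occurred by 09-02? Yes
Age in full years: 32

32


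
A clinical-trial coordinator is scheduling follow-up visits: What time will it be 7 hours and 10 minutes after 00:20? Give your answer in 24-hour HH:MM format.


Start time: 00:20
Adding: 7 hours 10 minutes
Minutes: 20 + 10 = 30
Hours: 0 + 7 + 0 = 7
Result: 07:30

07:30


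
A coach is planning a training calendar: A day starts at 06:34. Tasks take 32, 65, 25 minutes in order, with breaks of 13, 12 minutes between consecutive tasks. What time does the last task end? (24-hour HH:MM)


Start: 06:34 = 394 min from midnight
  after task 1 (32 min): 07:06
  after break (13 min): 07:19
  after task 2 (65 min): 08:24
  after break (12 min): 08:36
  after task 3 (25 min): 09:01
Total elapsed: 147 minutes
End time: 09:01

09:01


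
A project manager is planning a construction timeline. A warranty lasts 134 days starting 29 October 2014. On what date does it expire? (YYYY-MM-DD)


Start: 2014-10-29
Adding 134 days
Days remaining in October: 2
After October: 132 days still to add
November 2014: 30 days, 102 remaining
December 2014: 31 days, 71 remaining
January 2015: 31 days, 40 remaining
February 2015: 28 days, 12 remaining
Result: 2015-03-12

2015-03-12


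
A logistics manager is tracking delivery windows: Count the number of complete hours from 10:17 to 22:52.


Start: 10:17
End: 22:52
Hour difference: 22 - 10 = 12 hours
Minute difference: 52 - 17 = 35 minutes
Total minutes: 755
Complete hours: 755 / 60 = 12 (remainder 35)

12


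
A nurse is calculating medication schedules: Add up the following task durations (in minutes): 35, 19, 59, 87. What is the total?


Durations: 35, 19, 59, 87
Running sum: 35
+ 19 = 54
+ 59 = 113
+ 87 = 200
Total duration: 200 minutes
That is 3 hours and 20 minutes

200


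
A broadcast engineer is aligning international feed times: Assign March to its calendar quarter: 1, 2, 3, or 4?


Month: March (month 3)
Q1: January-March (months 1-3)
Q2: April-June (months 4-6)
Q3: July-September (months 7-9)
Q4: October-December (months 10-12)
Month 3 falls in Q1

1


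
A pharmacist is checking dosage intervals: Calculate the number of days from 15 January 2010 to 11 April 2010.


Start date: 2010-01-15
End date: 2010-04-11
Jan 2010: +17 days
Feb 2010: +28 days
Mar 2010: +31 days
Apr 2010: +10 days
Total: 86 days

86


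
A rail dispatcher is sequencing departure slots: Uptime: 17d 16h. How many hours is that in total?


Days: 17
Extra hours: 16
Hours per day: 24
Days to hours: 17 x 24 = 408
Total: 408 + 16 = 424

424


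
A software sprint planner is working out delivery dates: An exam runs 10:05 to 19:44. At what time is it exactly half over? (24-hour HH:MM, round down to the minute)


Start time: 10:05 = 605 minutes from midnight
End time: 19:44 = 1184 minutes from midnight
Sum: 605 + 1184 = 1789
Midpoint: 1789 / 2 = 894 minutes
Convert: 894 / 60 = 14 hours, 54 minutes
Result: 14:54

14:54


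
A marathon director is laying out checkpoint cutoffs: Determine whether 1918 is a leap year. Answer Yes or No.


Year: 1918
Divisible by 4? 1918 / 4 = 479.5 -> No
Not divisible by 4, so NOT a leap year

No


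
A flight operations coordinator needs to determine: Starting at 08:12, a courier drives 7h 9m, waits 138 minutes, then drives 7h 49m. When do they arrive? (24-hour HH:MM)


Depart: 08:12
Leg 1: +429 min -> 15:21
Layover: +138 min -> 17:39
Leg 2: +469 min -> 01:28
Total travel: 1036 minutes = 17h 16m
Arrival: 01:28

01:28


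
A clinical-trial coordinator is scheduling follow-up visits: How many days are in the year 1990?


Year: 1990
Check leap year rules:
Divisible by 4? No
1990 is not a leap year
Days: 365

365


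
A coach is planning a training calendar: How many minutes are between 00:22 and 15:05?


Start time: 00:22 = 22 minutes from midnight
End time: 15:05 = 905 minutes from midnight
Difference: 905 - 22 = 883 minutes
That is 14 hours and 43 minutes

883


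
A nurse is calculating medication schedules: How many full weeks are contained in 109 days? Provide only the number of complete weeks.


Total days: 109
Days per week: 7
Division: 109 / 7 = 15 remainder 4
Complete weeks: 15
Remaining days: 4

15


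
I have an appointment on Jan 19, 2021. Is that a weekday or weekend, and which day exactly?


Date: 2021-01-19
January 1, 2021 is a Friday
Day of year: 19
Offset from Jan 1: 18 days
18 mod 7 = 4
Result: Tuesday

Tuesday


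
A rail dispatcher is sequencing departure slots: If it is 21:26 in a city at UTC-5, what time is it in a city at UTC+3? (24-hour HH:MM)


Local time: 21:26 at UTC-5 (offset -5h)
Target zone: UTC+3 (offset 3h)
Difference: 3 - (-5) = 8 hours
Calculation: 21 + (8) = 29
Wraparound: (29) mod 24 = 5
Result: 05:26

05:26


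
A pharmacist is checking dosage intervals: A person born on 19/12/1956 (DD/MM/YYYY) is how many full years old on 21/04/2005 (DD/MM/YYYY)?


Birth: 1956-12-19
Reference: 2005-04-21
Year difference: 2005 - 1956 = 49
Has birthday (12-19) occurred by 04-21? No
Birthday not yet reached this year -> subtract 1
Age in full years: 48

48


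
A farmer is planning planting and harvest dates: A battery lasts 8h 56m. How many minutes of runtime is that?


Hours: 8
Extra minutes: 56
Minutes per hour: 60
Hours to minutes: 8 x 60 = 480
Total: 480 + 56 = 536

536


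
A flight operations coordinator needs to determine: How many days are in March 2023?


Month: March
Year: 2023
March is a 31-day month
Total: 31 days

31


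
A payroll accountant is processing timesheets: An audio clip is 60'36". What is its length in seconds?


Minutes: 60
Seconds: 36
Convert minutes to seconds: 60 x 60 = 3600
Add remaining seconds: 3600 + 36 = 3636

3636


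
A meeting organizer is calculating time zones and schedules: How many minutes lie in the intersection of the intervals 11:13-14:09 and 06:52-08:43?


Interval A: [673, 849] minutes from midnight
Interval B: [412, 523] minutes from midnight
Overlap start = max(673, 412) = 673
Overlap end = min(849, 523) = 523
End <= start, so the intervals do not overlap: 0 minutes

0


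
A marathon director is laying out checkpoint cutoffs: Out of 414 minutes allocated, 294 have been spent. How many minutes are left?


Total budget: 414 minutes
Time used: 294 minutes
Remaining: 414 - 294 = 120 minutes
Percent used: 71.0%
Percent remaining: 29.0%

120


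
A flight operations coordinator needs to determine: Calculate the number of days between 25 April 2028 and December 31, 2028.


Start: April 25, 2028
End: December 31, 2028
Days left in April: 5
May: 31
June: 30
July: 31
August: 31
... plus remaining months
Sum of remaining months: 245
Total: 5 + 245 = 250

250


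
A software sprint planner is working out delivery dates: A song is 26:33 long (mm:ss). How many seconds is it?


Minutes: 26
Extra seconds: 33
Seconds per minute: 60
Minutes to seconds: 26 x 60 = 1560
Total: 1560 + 33 = 1593

1593


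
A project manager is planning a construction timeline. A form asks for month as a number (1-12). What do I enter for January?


Calendar month order:
1. January <--
2. February
January is month number 1

1


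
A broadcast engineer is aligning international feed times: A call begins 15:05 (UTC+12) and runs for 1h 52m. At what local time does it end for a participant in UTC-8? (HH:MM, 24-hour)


Start: 15:05 in UTC+12
Step 1 - add duration:
  minutes: 5 + 52 = 57
  hours: 15 + 1 + 0 = 16
  end in UTC+12: 16:57
Step 2 - convert UTC+12 -> UTC-8:
  offset difference: -8 - (12) = -20 hours
  16 + (-20) = -4 -> mod 24 = 20
Result: 20:57 in UTC-8

20:57


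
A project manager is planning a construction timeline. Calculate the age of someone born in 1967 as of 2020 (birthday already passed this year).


Birth year: 1967
Current year: 2020
Age = current year - birth year
Age = 2020 - 1967 = 53

53


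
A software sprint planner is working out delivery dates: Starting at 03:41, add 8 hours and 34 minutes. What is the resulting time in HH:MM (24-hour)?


Start time: 03:41
Adding: 8 hours 34 minutes
Minutes: 41 + 34 = 75
Minute overflow: 75 >= 60, so carry 1 hour, minutes = 15
Hours: 3 + 8 + 1 = 12
Result: 12:15

12:15


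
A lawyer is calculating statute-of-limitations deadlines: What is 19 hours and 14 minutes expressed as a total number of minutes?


Hours: 19
Minutes: 14
Convert hours to minutes: 19 x 60 = 1140
Add remaining minutes: 1140 + 14 = 1154

1154


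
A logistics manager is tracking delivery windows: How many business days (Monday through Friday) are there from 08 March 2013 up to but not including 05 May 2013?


Start: 2013-03-08 (Friday)
End (exclusive): 2013-05-05 (Sunday)
Total calendar days: 58
Full weeks: 58 // 7 = 8 -> 40 weekdays
Remaining 2 days starting on Friday:
  Fri(w), Sat(-) -> 1 weekdays
Total business days: 40 + 1 = 41

41


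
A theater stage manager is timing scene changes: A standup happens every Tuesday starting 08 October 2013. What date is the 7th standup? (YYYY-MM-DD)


First occurrence: 2013-10-08 (occurrence 1)
Each occurrence is 7 days after the previous.
Occurrence 7 is 6 weeks after the first.
6 weeks = 42 days
2013-10-08 + 42 days = 2013-11-19

2013-11-19


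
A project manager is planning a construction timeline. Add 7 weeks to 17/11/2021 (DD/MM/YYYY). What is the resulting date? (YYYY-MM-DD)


Start: 2021-11-17
Weeks to add: 7
Convert to days: 7 x 7 = 49 days
Add 49 days to 2021-11-17
Result: 2022-01-05

2022-01-05


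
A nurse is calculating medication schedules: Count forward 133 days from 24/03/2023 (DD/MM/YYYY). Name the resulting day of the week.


Start: 2023-03-24 (Friday)
Step 1 - find target date: add 133 days
  2023-03-24 + 133 days = 2023-08-04
Step 2 - day of week:
  133 mod 7 = 0
  Friday + 0 days -> Friday
Result: Friday (2023-08-04)

Friday


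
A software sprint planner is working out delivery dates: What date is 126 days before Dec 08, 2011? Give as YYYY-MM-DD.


Start: 2011-12-08
Subtracting 126 days
Days already passed in December: 8
After going back through December: 118 more days to subtract
November 2011: 30 days, 88 remaining
October 2011: 31 days, 57 remaining
September 2011: 30 days, 27 remaining
August 2011 has 31 days, need 27
Result: 2011-08-04

2011-08-04


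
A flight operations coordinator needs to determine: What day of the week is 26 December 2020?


Date: 2020-12-26
January 1, 2020 is a Wednesday
Day of year: 361
Offset from Jan 1: 360 days
360 mod 7 = 3
Result: Saturday

Saturday


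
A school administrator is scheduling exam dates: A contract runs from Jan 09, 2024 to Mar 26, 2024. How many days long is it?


Start date: 2024-01-09
End date: 2024-03-26
Jan 2024: +23 days
Feb 2024: +29 days
Mar 2024: +25 days
Total: 77 days

77


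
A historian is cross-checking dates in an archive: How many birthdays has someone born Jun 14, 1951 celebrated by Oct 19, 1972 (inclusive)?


Birth: 1951-06-14
Reference: 1972-10-19
Year difference: 1972 - 1951 = 21
Has birthday (06-14) occurred by 10-19? Yes
Age in full years: 21

21


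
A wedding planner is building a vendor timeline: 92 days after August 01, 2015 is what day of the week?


Start: 2015-08-01 (Saturday)
Step 1 - find target date: add 92 days
  2015-08-01 + 92 days = 2015-11-01
Step 2 - day of week:
  92 mod 7 = 1
  Saturday + 1 days -> Sunday
Result: Sunday (2015-11-01)

Sunday


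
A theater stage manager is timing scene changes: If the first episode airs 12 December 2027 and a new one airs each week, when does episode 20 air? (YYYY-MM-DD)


First occurrence: 2027-12-12 (occurrence 1)
Each occurrence is 7 days after the previous.
Occurrence 20 is 19 weeks after the first.
19 weeks = 133 days
2027-12-12 + 133 days = 2028-04-23

2028-04-23


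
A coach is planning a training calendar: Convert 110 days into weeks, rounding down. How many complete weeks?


Total days: 110
Days per week: 7
Division: 110 / 7 = 15 remainder 5
Complete weeks: 15
Remaining days: 5

15


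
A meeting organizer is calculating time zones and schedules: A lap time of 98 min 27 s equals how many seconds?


Minutes: 98
Seconds: 27
Convert minutes to seconds: 98 x 60 = 5880
Add remaining seconds: 5880 + 27 = 5907

5907


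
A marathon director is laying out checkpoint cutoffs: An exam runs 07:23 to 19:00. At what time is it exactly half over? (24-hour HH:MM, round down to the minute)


Start time: 07:23 = 443 minutes from midnight
End time: 19:00 = 1140 minutes from midnight
Sum: 443 + 1140 = 1583
Midpoint: 1583 / 2 = 791 minutes
Convert: 791 / 60 = 13 hours, 11 minutes
Result: 13:11

13:11


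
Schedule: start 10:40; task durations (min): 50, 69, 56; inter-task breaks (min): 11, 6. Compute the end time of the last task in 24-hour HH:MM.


Start: 10:40 = 640 min from midnight
  after task 1 (50 min): 11:30
  after break (11 min): 11:41
  after task 2 (69 min): 12:50
  after break (6 min): 12:56
  after task 3 (56 min): 13:52
Total elapsed: 192 minutes
End time: 13:52

13:52


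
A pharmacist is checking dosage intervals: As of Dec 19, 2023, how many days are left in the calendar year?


Start: December 19, 2023
End: December 31, 2023
Days left in December: 12
Total: 12 days

12


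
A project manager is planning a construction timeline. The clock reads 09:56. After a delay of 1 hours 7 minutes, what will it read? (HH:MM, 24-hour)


Start time: 09:56
Adding: 1 hours 7 minutes
Minutes: 56 + 7 = 63
Minute overflow: 63 >= 60, so carry 1 hour, minutes = 3
Hours: 9 + 1 + 1 = 11
Result: 11:03

11:03


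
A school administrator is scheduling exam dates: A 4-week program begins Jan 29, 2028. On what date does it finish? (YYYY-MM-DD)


Start: 2028-01-29
Weeks to add: 4
Convert to days: 4 x 7 = 28 days
Add 28 days to 2028-01-29
Result: 2028-02-26

2028-02-26


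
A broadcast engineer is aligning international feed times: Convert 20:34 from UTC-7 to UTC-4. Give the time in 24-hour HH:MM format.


Local time: 20:34 at UTC-7 (offset -7h)
Target zone: UTC-4 (offset -4h)
Difference: -4 - (-7) = 3 hours
Calculation: 20 + (3) = 23
Result: 23:34

23:34


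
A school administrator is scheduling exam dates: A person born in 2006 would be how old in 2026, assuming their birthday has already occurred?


Birth year: 2006
Current year: 2026
Age = current year - birth year
Age = 2026 - 2006 = 20

20


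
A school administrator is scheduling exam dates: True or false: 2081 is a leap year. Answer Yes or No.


Year: 2081
Divisible by 4? 2081 / 4 = 520.25 -> No
Not divisible by 4, so NOT a leap year

No


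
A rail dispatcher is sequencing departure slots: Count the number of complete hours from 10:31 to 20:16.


Start: 10:31
End: 20:16
Hour difference: 20 - 10 = 10 hours
Minute difference: 16 - 31 = -15 minutes
Total minutes: 585
Complete hours: 585 / 60 = 9 (remainder 45)

9


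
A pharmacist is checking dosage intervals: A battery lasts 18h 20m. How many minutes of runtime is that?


Hours: 18
Extra minutes: 20
Minutes per hour: 60
Hours to minutes: 18 x 60 = 1080
Total: 1080 + 20 = 1100

1100


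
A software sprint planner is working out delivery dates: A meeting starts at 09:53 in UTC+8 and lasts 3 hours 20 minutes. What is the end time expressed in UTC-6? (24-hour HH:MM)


Start: 09:53 in UTC+8
Step 1 - add duration:
  minutes: 53 + 20 = 73 (carry 1h)
  hours: 9 + 3 + 1 = 13
  end in UTC+8: 13:13
Step 2 - convert UTC+8 -> UTC-6:
  offset difference: -6 - (8) = -14 hours
  13 + (-14) = -1 -> mod 24 = 23
Result: 23:13 in UTC-6

23:13


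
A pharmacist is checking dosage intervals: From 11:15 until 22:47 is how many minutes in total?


Start time: 11:15 = 675 minutes from midnight
End time: 22:47 = 1367 minutes from midnight
Difference: 1367 - 675 = 692 minutes
That is 11 hours and 32 minutes

692


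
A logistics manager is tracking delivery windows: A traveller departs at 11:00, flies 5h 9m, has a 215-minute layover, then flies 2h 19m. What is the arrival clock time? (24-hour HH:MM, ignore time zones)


Depart: 11:00
Leg 1: +309 min -> 16:09
Layover: +215 min -> 19:44
Leg 2: +139 min -> 22:03
Total travel: 663 minutes = 11h 3m
Arrival: 22:03

22:03


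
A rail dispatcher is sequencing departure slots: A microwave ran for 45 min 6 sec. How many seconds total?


Minutes: 45
Extra seconds: 6
Seconds per minute: 60
Minutes to seconds: 45 x 60 = 2700
Total: 2700 + 6 = 2706

2706


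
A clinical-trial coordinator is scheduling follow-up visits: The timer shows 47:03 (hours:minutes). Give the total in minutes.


Hours: 47
Minutes: 3
Convert hours to minutes: 47 x 60 = 2820
Add remaining minutes: 2820 + 3 = 2823

2823


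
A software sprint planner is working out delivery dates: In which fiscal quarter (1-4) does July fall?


Month: July (month 7)
Q1: January-March (months 1-3)
Q2: April-June (months 4-6)
Q3: July-September (months 7-9)
Q4: October-December (months 10-12)
Month 7 falls in Q3

3


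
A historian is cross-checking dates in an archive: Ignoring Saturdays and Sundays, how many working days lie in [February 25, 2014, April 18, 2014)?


Start: 2014-02-25 (Tuesday)
End (exclusive): 2014-04-18 (Friday)
Total calendar days: 52
Full weeks: 52 // 7 = 7 -> 35 weekdays
Remaining 3 days starting on Tuesday:
  Tue(w), Wed(w), Thu(w) -> 3 weekdays
Total business days: 35 + 3 = 38

38


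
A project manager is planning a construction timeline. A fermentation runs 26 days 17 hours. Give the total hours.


Days: 26
Extra hours: 17
Hours per day: 24
Days to hours: 26 x 24 = 624
Total: 624 + 17 = 641

641


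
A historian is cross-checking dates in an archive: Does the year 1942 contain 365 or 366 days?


Year: 1942
Check leap year rules:
Divisible by 4? No
1942 is not a leap year
Days: 365

365


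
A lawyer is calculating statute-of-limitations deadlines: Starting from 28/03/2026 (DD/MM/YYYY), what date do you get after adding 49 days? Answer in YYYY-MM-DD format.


Start: 2026-03-28
Adding 49 days
Days remaining in March: 3
After March: 46 days still to add
April 2026: 30 days, 16 remaining
May 2026 has 31 days, need 16
Result: 2026-05-16

2026-05-16


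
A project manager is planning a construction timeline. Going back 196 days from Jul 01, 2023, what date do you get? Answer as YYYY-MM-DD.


Start: 2023-07-01
Subtracting 196 days
Days already passed in July: 1
After going back through July: 195 more days to subtract
June 2023: 30 days, 165 remaining
May 2023: 31 days, 134 remaining
April 2023: 30 days, 104 remaining
March 2023: 31 days, 73 remaining
Result: 2022-12-17

2022-12-17


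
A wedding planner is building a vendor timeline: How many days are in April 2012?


Month: April
Year: 2012
April is a 30-day month
Total: 30 days

30


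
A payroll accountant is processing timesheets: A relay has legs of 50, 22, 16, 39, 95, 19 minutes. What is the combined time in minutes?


Durations: 50, 22, 16, 39, 95, 19
Running sum: 50
+ 22 = 72
+ 16 = 88
+ 39 = 127
+ 95 = 222
+ 19 = 241
Total duration: 241 minutes
That is 4 hours and 1 minutes

241


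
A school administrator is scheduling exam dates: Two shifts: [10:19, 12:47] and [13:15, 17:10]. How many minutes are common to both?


Interval A: [619, 767] minutes from midnight
Interval B: [795, 1030] minutes from midnight
Overlap start = max(619, 795) = 795
Overlap end = min(767, 1030) = 767
End <= start, so the intervals do not overlap: 0 minutes

0


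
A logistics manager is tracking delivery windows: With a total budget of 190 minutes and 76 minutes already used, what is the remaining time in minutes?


Total budget: 190 minutes
Time used: 76 minutes
Remaining: 190 - 76 = 114 minutes
Percent used: 40.0%
Percent remaining: 60.0%

114


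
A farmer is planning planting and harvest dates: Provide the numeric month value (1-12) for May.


Calendar month order:
4. April
5. May <--
6. June
May is month number 5

5


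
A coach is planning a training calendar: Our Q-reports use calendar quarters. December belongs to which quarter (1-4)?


Month: December (month 12)
Q1: January-March (months 1-3)
Q2: April-June (months 4-6)
Q3: July-September (months 7-9)
Q4: October-December (months 10-12)
Month 12 falls in Q4

4


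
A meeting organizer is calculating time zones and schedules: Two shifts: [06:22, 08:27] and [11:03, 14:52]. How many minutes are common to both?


Interval A: [382, 507] minutes from midnight
Interval B: [663, 892] minutes from midnight
Overlap start = max(382, 663) = 663
Overlap end = min(507, 892) = 507
End <= start, so the intervals do not overlap: 0 minutes

0


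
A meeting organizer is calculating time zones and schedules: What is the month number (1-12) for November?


Calendar month order:
10. October
11. November <--
12. December
November is month number 11

11


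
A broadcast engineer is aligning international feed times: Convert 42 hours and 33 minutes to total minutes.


Hours: 42
Extra minutes: 33
Minutes per hour: 60
Hours to minutes: 42 x 60 = 2520
Total: 2520 + 33 = 2553

2553


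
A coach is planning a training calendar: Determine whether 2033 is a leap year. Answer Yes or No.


Year: 2033
Divisible by 4? 2033 / 4 = 508.25 -> No
Not divisible by 4, so NOT a leap year

No


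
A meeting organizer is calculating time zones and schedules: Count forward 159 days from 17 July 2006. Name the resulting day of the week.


Start: 2006-07-17 (Monday)
Step 1 - find target date: add 159 days
  2006-07-17 + 159 days = 2006-12-23
Step 2 - day of week:
  159 mod 7 = 5
  Monday + 5 days -> Saturday
Result: Saturday (2006-12-23)

Saturday


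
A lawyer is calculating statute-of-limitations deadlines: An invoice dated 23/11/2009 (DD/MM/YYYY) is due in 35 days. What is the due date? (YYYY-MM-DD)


Start: 2009-11-23
Adding 35 days
Days remaining in November: 7
After November: 28 days still to add
December 2009 has 31 days, need 28
Result: 2009-12-28

2009-12-28


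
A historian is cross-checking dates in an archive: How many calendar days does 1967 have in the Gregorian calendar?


Year: 1967
Check leap year rules:
Divisible by 4? No
1967 is not a leap year
Days: 365

365


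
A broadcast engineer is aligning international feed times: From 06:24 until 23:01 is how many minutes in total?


Start time: 06:24 = 384 minutes from midnight
End time: 23:01 = 1381 minutes from midnight
Difference: 1381 - 384 = 997 minutes
That is 16 hours and 37 minutes

997
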